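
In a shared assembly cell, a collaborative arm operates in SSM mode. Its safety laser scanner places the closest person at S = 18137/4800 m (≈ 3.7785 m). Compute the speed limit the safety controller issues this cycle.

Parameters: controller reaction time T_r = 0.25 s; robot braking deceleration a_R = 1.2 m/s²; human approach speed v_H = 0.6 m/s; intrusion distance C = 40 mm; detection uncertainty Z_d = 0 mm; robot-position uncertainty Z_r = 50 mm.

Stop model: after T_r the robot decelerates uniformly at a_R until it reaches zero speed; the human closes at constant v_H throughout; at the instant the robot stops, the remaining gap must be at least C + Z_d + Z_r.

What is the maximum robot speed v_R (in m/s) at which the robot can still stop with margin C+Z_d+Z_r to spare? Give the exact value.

v_R_max = 43/20 m/s = 2.1500 m/s

quadratic (5/12)·v² + (3/4)·v + (-3397/960) = 0
  disc = (3/4)² − 4·(5/12)·(-3397/960) = 3721/576 ; √disc = 61/24
  v_R = (−(3/4) + 61/24) / (2·(5/12)) = 43/20 m/s
check:
braking lasts T_s = (43/20)/(6/5) = 1.7917 s
robot covers v_R·T_r = 2.1500·0.2500 = 0.5375 m before braking
robot covers 2.1500·1.7917 − ½·1.2000·1.7917² = 1.9260 m while stopping
human closes 0.6000·2.0417 = 1.2250 m
C+Z_d+Z_r = 0.0400+0.0000+0.0500 = 0.0900 m
sum ≈ 0.5375+1.9260+1.2250+0.0900 ≈ 3.7785 m = S ✓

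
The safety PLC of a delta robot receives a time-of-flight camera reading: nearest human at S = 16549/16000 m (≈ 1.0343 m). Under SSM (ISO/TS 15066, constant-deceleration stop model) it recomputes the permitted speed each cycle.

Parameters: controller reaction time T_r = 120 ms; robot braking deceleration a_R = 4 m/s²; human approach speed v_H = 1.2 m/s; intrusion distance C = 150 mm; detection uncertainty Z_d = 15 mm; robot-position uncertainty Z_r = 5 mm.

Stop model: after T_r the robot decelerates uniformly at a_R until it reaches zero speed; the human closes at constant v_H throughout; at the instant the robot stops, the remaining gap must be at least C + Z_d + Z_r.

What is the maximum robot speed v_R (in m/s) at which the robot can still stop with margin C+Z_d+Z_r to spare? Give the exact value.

quadratic (1/8)·v² + (21/50)·v + (-461/640) = 0
  disc = (21/50)² − 4·(1/8)·(-461/640) = 85849/160000 ; √disc = 293/400
  v_R = (−(21/50) + 293/400) / (2·(1/8)) = 5/4 m/s
check:
stop time T_s = (5/4)/4 = 0.3125 s
reaction-phase robot travel = 1.2500·0.1200 = 0.1500 m
robot covers 1.2500·0.3125 − ½·4.0000·0.3125² = 0.1953 m while stopping
person approaches 1.2000·(0.1200+0.3125) = 0.5190 m
C+Z_d+Z_r = 0.1500+0.0150+0.0050 = 0.1700 m
sum ≈ 0.1500+0.1953+0.5190+0.1700 ≈ 1.0343 m = S ✓

v_R_max = 5/4 m/s = 1.2500 m/s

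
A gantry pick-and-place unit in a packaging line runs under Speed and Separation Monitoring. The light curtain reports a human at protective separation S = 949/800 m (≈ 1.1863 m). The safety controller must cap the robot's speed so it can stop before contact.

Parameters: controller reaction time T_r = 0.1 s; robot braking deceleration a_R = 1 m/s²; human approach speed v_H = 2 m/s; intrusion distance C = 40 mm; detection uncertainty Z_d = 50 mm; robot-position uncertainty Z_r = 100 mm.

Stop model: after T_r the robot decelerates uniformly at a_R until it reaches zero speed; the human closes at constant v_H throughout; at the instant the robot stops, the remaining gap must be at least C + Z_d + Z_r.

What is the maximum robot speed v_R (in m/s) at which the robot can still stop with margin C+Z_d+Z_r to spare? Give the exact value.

v_R_max = 7/20 m/s = 0.3500 m/s

at the boundary: (1/2)·v² + (21/10)·v + (-637/800) = 0
  disc = (21/10)² − 4·(1/2)·(-637/800) = 2401/400 ; √disc = 49/20
  v_R = (−(21/10) + 49/20) / (2·(1/2)) = 7/20 m/s
check:
T_s = v_R/a_R = (7/20)/1 = 0.3500 s
robot in T_r: 0.3500·0.1000 = 0.0350 m
robot covers 0.3500·0.3500 − ½·1.0000·0.3500² = 0.0612 m while stopping
human over T_r+T_s: 2.0000·(0.1000+0.3500) = 0.9000 m
C+Z_d+Z_r = 0.0400+0.0500+0.1000 = 0.1900 m
sum ≈ 0.0350+0.0612+0.9000+0.1900 ≈ 1.1863 m = S ✓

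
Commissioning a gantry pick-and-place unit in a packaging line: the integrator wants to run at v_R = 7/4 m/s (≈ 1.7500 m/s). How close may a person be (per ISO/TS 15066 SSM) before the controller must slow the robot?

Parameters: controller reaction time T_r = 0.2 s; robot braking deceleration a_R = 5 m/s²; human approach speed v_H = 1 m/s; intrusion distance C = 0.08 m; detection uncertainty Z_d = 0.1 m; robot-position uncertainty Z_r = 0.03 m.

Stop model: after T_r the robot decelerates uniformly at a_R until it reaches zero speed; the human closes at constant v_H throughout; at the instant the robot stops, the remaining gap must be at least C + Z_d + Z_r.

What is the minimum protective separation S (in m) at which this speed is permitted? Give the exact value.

T_s = v_R/a_R = (7/4)/5 = 0.3500 s
robot in T_r: 1.7500·0.2000 = 0.3500 m
robot covers 1.7500·0.3500 − ½·5.0000·0.3500² = 0.3063 m while stopping
human closes 1.0000·0.5500 = 0.5500 m
C+Z_d+Z_r = 0.0800+0.1000+0.0300 = 0.2100 m
S_min ≈ 0.3500+0.3063+0.5500+0.2100  ⇒  S_min = 1133/800 m

S_min = 1133/800 m = 1.4163 m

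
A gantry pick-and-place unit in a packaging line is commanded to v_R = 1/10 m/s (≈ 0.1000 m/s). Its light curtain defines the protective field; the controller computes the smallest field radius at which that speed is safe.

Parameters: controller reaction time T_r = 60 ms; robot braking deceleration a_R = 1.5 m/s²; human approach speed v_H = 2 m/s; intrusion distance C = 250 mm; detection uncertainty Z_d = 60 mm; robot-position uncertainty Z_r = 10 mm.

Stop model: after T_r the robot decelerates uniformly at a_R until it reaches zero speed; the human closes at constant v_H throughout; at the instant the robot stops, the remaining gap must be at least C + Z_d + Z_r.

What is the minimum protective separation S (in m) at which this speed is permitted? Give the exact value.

braking lasts T_s = (1/10)/(3/2) = 0.0667 s
robot covers v_R·T_r = 0.1000·0.0600 = 0.0060 m before braking
robot under decel: 0.1000²/(2·1.5000) = 0.0033 m
human over T_r+T_s: 2.0000·(0.0600+0.0667) = 0.2533 m
margins: 0.2500+0.0600+0.0100 = 0.3200 m
S_min ≈ 0.0060+0.0033+0.2533+0.3200  ⇒  S_min = 437/750 m

S_min = 437/750 m = 0.5827 m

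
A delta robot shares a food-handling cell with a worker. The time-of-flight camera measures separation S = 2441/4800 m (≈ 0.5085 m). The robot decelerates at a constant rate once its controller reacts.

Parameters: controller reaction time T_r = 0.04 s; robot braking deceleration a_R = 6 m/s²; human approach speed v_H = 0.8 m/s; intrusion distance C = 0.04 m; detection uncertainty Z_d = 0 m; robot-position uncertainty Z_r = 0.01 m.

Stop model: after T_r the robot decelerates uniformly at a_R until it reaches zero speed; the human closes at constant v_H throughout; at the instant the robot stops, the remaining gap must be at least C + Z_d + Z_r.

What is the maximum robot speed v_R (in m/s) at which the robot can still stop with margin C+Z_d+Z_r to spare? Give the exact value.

collect terms ⇒ (1/12)·v_R² + (13/75)·v_R + (-10237/24000) = 0
  disc = (13/75)² − 4·(1/12)·(-10237/24000) = 6889/40000 ; √disc = 83/200
  v_R = (−(13/75) + 83/200) / (2·(1/12)) = 29/20 m/s
check:
stop time T_s = (29/20)/6 = 0.2417 s
reaction-phase robot travel = 1.4500·0.0400 = 0.0580 m
robot covers 1.4500·0.2417 − ½·6.0000·0.2417² = 0.1752 m while stopping
human over T_r+T_s: 0.8000·(0.0400+0.2417) = 0.2253 m
C+Z_d+Z_r = 0.0400+0.0000+0.0100 = 0.0500 m
sum ≈ 0.0580+0.1752+0.2253+0.0500 ≈ 0.5085 m = S ✓

v_R_max = 29/20 m/s = 1.4500 m/s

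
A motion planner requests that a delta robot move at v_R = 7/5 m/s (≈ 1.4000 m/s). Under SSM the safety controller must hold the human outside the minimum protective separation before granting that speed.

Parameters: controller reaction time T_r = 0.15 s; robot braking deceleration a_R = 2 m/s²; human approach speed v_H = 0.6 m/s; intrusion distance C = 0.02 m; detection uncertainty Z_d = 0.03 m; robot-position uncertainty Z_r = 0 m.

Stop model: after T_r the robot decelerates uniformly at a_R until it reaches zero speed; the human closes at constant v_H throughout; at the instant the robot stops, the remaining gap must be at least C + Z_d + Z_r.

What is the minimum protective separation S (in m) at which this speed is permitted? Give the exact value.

S_min = 63/50 m = 1.2600 m

T_s = v_R/a_R = (7/5)/2 = 0.7000 s
reaction-phase robot travel = 1.4000·0.1500 = 0.2100 m
robot covers 1.4000·0.7000 − ½·2.0000·0.7000² = 0.4900 m while stopping
human closes 0.6000·0.8500 = 0.5100 m
margins: 0.0200+0.0300+0.0000 = 0.0500 m
S_min ≈ 0.2100+0.4900+0.5100+0.0500  ⇒  S_min = 63/50 m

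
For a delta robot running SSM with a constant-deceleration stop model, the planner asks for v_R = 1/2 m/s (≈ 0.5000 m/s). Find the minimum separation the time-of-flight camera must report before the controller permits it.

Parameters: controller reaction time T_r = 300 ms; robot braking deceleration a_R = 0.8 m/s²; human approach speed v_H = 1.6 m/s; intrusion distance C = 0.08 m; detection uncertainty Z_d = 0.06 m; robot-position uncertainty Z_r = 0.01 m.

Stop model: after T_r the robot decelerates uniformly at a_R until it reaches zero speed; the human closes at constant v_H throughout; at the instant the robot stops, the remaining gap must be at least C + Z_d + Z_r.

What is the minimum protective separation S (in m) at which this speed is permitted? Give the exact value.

S_min = 1549/800 m = 1.9363 m

T_s = v_R/a_R = (1/2)/(4/5) = 0.6250 s
reaction-phase robot travel = 0.5000·0.3000 = 0.1500 m
robot under decel: 0.5000²/(2·0.8000) = 0.1562 m
person approaches 1.6000·(0.3000+0.6250) = 1.4800 m
C+Z_d+Z_r = 0.0800+0.0600+0.0100 = 0.1500 m
S_min ≈ 0.1500+0.1562+1.4800+0.1500  ⇒  S_min = 1549/800 m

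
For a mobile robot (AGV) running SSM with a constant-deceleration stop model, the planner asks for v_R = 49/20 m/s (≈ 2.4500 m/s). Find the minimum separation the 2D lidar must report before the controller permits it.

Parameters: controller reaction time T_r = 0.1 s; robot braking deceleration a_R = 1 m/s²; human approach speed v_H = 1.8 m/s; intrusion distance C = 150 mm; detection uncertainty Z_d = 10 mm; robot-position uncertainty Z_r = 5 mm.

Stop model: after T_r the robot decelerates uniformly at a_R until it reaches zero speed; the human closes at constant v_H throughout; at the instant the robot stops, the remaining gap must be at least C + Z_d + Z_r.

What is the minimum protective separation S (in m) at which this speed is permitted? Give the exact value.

S_min = 6401/800 m = 8.0013 m

stop time T_s = (49/20)/1 = 2.4500 s
reaction-phase robot travel = 2.4500·0.1000 = 0.2450 m
robot under decel: 2.4500²/(2·1.0000) = 3.0013 m
human over T_r+T_s: 1.8000·(0.1000+2.4500) = 4.5900 m
C+Z_d+Z_r = 0.1500+0.0100+0.0050 = 0.1650 m
S_min ≈ 0.2450+3.0013+4.5900+0.1650  ⇒  S_min = 6401/800 m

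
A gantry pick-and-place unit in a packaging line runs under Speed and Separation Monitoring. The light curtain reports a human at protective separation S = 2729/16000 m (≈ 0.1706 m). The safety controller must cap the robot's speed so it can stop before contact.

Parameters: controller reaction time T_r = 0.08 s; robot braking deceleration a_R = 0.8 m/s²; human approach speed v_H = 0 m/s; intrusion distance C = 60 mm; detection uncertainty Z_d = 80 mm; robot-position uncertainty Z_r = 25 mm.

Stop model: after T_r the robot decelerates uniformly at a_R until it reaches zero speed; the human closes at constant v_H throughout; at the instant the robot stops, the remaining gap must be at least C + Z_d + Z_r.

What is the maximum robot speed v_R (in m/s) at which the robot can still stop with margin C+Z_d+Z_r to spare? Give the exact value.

v_R_max = 1/20 m/s = 0.0500 m/s

at the boundary: (5/8)·v² + (2/25)·v + (-89/16000) = 0
  disc = (2/25)² − 4·(5/8)·(-89/16000) = 3249/160000 ; √disc = 57/400
  v_R = (−(2/25) + 57/400) / (2·(5/8)) = 1/20 m/s
check:
stop time T_s = (1/20)/(4/5) = 0.0625 s
robot covers v_R·T_r = 0.0500·0.0800 = 0.0040 m before braking
robot covers 0.0500·0.0625 − ½·0.8000·0.0625² = 0.0016 m while stopping
person approaches 0.0000·(0.0800+0.0625) = 0.0000 m
margins: 0.0600+0.0800+0.0250 = 0.1650 m
sum ≈ 0.0040+0.0016+0.0000+0.1650 ≈ 0.1706 m = S ✓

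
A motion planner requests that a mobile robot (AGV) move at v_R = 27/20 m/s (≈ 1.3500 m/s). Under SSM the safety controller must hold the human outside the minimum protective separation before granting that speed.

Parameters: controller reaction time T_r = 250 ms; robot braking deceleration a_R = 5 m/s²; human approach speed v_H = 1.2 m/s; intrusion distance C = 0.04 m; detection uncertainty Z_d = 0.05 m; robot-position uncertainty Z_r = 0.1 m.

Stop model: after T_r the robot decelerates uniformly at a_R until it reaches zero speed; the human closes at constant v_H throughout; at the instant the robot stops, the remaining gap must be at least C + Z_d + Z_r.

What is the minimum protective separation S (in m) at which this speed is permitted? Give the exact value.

S_min = 1067/800 m = 1.3337 m

braking lasts T_s = (27/20)/5 = 0.2700 s
robot covers v_R·T_r = 1.3500·0.2500 = 0.3375 m before braking
braking distance = 1.3500²/(2·5.0000) = 0.1822 m
human closes 1.2000·0.5200 = 0.6240 m
margins: 0.0400+0.0500+0.1000 = 0.1900 m
S_min ≈ 0.3375+0.1822+0.6240+0.1900  ⇒  S_min = 1067/800 m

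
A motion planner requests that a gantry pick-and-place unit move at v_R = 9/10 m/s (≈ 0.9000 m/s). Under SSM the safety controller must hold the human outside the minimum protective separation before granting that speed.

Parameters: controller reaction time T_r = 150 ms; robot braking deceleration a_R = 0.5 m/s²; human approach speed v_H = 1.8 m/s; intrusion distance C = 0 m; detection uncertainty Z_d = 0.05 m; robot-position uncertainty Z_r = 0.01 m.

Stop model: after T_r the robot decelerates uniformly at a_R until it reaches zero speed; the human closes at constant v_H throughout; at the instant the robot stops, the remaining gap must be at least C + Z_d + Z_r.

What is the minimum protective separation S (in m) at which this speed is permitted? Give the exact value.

braking lasts T_s = (9/10)/(1/2) = 1.8000 s
reaction-phase robot travel = 0.9000·0.1500 = 0.1350 m
robot under decel: 0.9000²/(2·0.5000) = 0.8100 m
person approaches 1.8000·(0.1500+1.8000) = 3.5100 m
margins: 0.0000+0.0500+0.0100 = 0.0600 m
S_min ≈ 0.1350+0.8100+3.5100+0.0600  ⇒  S_min = 903/200 m

S_min = 903/200 m = 4.5150 m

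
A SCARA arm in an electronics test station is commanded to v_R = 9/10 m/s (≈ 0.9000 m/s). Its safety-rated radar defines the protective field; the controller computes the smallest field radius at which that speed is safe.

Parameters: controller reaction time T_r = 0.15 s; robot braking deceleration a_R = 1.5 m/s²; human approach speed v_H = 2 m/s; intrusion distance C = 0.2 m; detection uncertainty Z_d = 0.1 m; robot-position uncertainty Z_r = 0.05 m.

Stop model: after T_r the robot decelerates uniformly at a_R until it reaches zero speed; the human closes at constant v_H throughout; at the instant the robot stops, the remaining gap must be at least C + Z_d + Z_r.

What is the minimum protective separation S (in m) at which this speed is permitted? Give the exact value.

braking lasts T_s = (9/10)/(3/2) = 0.6000 s
robot in T_r: 0.9000·0.1500 = 0.1350 m
braking distance = 0.9000²/(2·1.5000) = 0.2700 m
human closes 2.0000·0.7500 = 1.5000 m
C+Z_d+Z_r = 0.2000+0.1000+0.0500 = 0.3500 m
S_min ≈ 0.1350+0.2700+1.5000+0.3500  ⇒  S_min = 451/200 m

S_min = 451/200 m = 2.2550 m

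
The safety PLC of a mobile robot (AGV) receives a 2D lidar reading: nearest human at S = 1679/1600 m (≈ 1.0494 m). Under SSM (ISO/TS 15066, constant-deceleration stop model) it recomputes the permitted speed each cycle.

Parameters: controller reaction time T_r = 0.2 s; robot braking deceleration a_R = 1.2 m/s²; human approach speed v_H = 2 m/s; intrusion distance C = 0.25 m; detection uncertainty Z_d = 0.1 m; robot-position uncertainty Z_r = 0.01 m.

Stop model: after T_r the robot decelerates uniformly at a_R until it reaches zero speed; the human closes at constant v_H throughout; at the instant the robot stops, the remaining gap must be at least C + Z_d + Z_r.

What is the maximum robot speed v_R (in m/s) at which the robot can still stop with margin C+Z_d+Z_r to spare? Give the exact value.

v_R_max = 3/20 m/s = 0.1500 m/s

collect terms ⇒ (5/12)·v_R² + (28/15)·v_R + (-463/1600) = 0
  disc = (28/15)² − 4·(5/12)·(-463/1600) = 57121/14400 ; √disc = 239/120
  v_R = (−(28/15) + 239/120) / (2·(5/12)) = 3/20 m/s
check:
braking lasts T_s = (3/20)/(6/5) = 0.1250 s
reaction-phase robot travel = 0.1500·0.2000 = 0.0300 m
robot covers 0.1500·0.1250 − ½·1.2000·0.1250² = 0.0094 m while stopping
human over T_r+T_s: 2.0000·(0.2000+0.1250) = 0.6500 m
margins: 0.2500+0.1000+0.0100 = 0.3600 m
sum ≈ 0.0300+0.0094+0.6500+0.3600 ≈ 1.0494 m = S ✓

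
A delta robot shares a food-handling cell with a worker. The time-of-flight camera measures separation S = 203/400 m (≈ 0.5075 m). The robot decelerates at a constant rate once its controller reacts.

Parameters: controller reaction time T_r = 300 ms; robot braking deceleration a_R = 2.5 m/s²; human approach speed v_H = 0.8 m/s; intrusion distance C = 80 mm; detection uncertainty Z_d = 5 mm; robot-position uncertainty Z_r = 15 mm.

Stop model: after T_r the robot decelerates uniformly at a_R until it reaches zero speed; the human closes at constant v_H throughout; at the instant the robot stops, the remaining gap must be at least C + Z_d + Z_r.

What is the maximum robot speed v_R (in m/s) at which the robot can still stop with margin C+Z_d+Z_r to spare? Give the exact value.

v_R_max = 1/4 m/s = 0.2500 m/s

quadratic (1/5)·v² + (31/50)·v + (-67/400) = 0
  disc = (31/50)² − 4·(1/5)·(-67/400) = 324/625 ; √disc = 18/25
  v_R = (−(31/50) + 18/25) / (2·(1/5)) = 1/4 m/s
check:
braking lasts T_s = (1/4)/(5/2) = 0.1000 s
robot in T_r: 0.2500·0.3000 = 0.0750 m
braking distance = 0.2500²/(2·2.5000) = 0.0125 m
person approaches 0.8000·(0.3000+0.1000) = 0.3200 m
C+Z_d+Z_r = 0.0800+0.0050+0.0150 = 0.1000 m
sum ≈ 0.0750+0.0125+0.3200+0.1000 ≈ 0.5075 m = S ✓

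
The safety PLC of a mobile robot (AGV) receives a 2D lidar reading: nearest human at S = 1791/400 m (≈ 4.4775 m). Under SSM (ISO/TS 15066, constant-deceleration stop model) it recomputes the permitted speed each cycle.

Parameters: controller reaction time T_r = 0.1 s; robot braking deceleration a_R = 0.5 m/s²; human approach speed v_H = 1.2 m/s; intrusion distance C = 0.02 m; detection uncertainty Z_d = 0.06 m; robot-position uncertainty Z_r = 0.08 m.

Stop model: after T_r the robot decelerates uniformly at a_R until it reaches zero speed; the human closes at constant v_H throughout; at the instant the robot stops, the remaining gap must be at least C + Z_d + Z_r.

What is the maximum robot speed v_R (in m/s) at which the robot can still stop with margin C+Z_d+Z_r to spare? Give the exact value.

v_R_max = 23/20 m/s = 1.1500 m/s

at the boundary: (1)·v² + (5/2)·v + (-1679/400) = 0
  disc = (5/2)² − 4·(1)·(-1679/400) = 576/25 ; √disc = 24/5
  v_R = (−(5/2) + 24/5) / (2·(1)) = 23/20 m/s
check:
stop time T_s = (23/20)/(1/2) = 2.3000 s
robot in T_r: 1.1500·0.1000 = 0.1150 m
robot covers 1.1500·2.3000 − ½·0.5000·2.3000² = 1.3225 m while stopping
human closes 1.2000·2.4000 = 2.8800 m
C+Z_d+Z_r = 0.0200+0.0600+0.0800 = 0.1600 m
sum ≈ 0.1150+1.3225+2.8800+0.1600 ≈ 4.4775 m = S ✓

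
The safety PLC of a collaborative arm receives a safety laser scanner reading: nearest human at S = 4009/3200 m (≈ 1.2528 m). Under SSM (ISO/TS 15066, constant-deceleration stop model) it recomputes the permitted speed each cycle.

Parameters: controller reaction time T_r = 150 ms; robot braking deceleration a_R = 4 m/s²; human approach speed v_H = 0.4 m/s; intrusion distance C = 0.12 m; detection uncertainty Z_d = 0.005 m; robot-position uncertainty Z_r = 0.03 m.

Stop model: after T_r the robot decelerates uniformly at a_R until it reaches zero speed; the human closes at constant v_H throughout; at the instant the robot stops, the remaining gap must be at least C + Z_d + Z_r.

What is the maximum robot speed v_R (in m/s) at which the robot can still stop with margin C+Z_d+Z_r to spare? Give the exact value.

collect terms ⇒ (1/8)·v_R² + (1/4)·v_R + (-3321/3200) = 0
  disc = (1/4)² − 4·(1/8)·(-3321/3200) = 3721/6400 ; √disc = 61/80
  v_R = (−(1/4) + 61/80) / (2·(1/8)) = 41/20 m/s
check:
stop time T_s = (41/20)/4 = 0.5125 s
robot covers v_R·T_r = 2.0500·0.1500 = 0.3075 m before braking
robot under decel: 2.0500²/(2·4.0000) = 0.5253 m
person approaches 0.4000·(0.1500+0.5125) = 0.2650 m
residual clearance needed = 0.1200+0.0050+0.0300 = 0.1550 m
sum ≈ 0.3075+0.5253+0.2650+0.1550 ≈ 1.2528 m = S ✓

v_R_max = 41/20 m/s = 2.0500 m/s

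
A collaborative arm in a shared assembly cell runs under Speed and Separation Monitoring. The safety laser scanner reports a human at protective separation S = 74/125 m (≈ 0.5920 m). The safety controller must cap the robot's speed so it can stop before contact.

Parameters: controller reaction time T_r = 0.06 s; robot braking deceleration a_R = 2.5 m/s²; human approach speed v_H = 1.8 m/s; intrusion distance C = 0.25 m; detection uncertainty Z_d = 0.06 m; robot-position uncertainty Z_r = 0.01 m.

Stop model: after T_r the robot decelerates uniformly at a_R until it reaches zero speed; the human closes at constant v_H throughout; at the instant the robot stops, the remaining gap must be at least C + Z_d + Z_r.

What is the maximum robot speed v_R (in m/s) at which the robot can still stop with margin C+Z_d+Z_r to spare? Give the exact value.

at the boundary: (1/5)·v² + (39/50)·v + (-41/250) = 0
  disc = (39/50)² − 4·(1/5)·(-41/250) = 1849/2500 ; √disc = 43/50
  v_R = (−(39/50) + 43/50) / (2·(1/5)) = 1/5 m/s
check:
T_s = v_R/a_R = (1/5)/(5/2) = 0.0800 s
robot in T_r: 0.2000·0.0600 = 0.0120 m
robot under decel: 0.2000²/(2·2.5000) = 0.0080 m
human over T_r+T_s: 1.8000·(0.0600+0.0800) = 0.2520 m
C+Z_d+Z_r = 0.2500+0.0600+0.0100 = 0.3200 m
sum ≈ 0.0120+0.0080+0.2520+0.3200 ≈ 0.5920 m = S ✓

v_R_max = 1/5 m/s = 0.2000 m/s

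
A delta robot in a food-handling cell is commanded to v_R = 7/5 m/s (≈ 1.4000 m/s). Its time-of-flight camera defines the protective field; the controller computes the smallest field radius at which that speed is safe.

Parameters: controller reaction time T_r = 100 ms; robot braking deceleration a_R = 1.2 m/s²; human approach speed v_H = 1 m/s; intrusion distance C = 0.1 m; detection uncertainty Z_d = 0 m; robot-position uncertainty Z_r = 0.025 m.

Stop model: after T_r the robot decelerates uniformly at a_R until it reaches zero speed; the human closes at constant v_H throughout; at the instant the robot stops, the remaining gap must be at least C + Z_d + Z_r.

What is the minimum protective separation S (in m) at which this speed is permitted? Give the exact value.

S_min = 1409/600 m = 2.3483 m

braking lasts T_s = (7/5)/(6/5) = 1.1667 s
reaction-phase robot travel = 1.4000·0.1000 = 0.1400 m
braking distance = 1.4000²/(2·1.2000) = 0.8167 m
person approaches 1.0000·(0.1000+1.1667) = 1.2667 m
C+Z_d+Z_r = 0.1000+0.0000+0.0250 = 0.1250 m
S_min ≈ 0.1400+0.8167+1.2667+0.1250  ⇒  S_min = 1409/600 m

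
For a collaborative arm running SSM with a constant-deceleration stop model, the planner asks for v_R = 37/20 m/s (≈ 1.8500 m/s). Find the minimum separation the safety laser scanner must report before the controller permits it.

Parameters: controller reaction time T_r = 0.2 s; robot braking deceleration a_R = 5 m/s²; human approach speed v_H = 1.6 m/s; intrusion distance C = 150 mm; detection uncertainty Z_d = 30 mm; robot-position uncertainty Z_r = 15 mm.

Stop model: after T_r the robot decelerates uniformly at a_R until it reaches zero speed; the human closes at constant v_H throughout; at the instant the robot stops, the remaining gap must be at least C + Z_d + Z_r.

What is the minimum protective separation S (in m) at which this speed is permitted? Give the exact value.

S_min = 7277/4000 m = 1.8193 m

T_s = v_R/a_R = (37/20)/5 = 0.3700 s
robot covers v_R·T_r = 1.8500·0.2000 = 0.3700 m before braking
robot covers 1.8500·0.3700 − ½·5.0000·0.3700² = 0.3422 m while stopping
person approaches 1.6000·(0.2000+0.3700) = 0.9120 m
residual clearance needed = 0.1500+0.0300+0.0150 = 0.1950 m
S_min ≈ 0.3700+0.3422+0.9120+0.1950  ⇒  S_min = 7277/4000 m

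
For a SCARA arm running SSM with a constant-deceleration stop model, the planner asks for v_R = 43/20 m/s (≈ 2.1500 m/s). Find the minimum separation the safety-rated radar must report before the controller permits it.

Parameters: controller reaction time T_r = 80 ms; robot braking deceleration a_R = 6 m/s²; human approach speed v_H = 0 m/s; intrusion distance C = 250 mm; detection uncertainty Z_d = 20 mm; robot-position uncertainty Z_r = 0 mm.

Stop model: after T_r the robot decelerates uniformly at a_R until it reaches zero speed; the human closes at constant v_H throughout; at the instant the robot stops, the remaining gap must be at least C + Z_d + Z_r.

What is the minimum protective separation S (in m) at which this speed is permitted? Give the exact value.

braking lasts T_s = (43/20)/6 = 0.3583 s
robot in T_r: 2.1500·0.0800 = 0.1720 m
braking distance = 2.1500²/(2·6.0000) = 0.3852 m
human closes 0.0000·0.4383 = 0.0000 m
margins: 0.2500+0.0200+0.0000 = 0.2700 m
S_min ≈ 0.1720+0.3852+0.0000+0.2700  ⇒  S_min = 19853/24000 m

S_min = 19853/24000 m = 0.8272 m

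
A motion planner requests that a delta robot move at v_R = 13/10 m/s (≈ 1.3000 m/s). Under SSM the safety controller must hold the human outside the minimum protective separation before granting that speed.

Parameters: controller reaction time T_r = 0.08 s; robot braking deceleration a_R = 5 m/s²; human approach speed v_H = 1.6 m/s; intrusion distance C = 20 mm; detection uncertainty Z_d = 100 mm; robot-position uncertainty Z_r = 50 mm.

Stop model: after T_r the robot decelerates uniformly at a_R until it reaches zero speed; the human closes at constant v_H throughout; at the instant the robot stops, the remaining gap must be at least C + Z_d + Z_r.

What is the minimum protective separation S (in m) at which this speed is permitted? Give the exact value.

braking lasts T_s = (13/10)/5 = 0.2600 s
reaction-phase robot travel = 1.3000·0.0800 = 0.1040 m
robot covers 1.3000·0.2600 − ½·5.0000·0.2600² = 0.1690 m while stopping
person approaches 1.6000·(0.0800+0.2600) = 0.5440 m
margins: 0.0200+0.1000+0.0500 = 0.1700 m
S_min ≈ 0.1040+0.1690+0.5440+0.1700  ⇒  S_min = 987/1000 m

S_min = 987/1000 m = 0.9870 m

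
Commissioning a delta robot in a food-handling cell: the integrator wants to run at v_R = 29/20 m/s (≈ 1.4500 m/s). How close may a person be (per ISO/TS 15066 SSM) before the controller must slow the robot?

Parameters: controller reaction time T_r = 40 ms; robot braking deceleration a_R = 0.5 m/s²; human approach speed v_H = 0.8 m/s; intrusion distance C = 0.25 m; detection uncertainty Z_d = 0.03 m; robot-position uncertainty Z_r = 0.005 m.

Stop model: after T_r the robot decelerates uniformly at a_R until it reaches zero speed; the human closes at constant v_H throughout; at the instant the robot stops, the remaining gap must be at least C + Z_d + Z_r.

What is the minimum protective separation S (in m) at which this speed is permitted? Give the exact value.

S_min = 1919/400 m = 4.7975 m

stop time T_s = (29/20)/(1/2) = 2.9000 s
robot in T_r: 1.4500·0.0400 = 0.0580 m
robot under decel: 1.4500²/(2·0.5000) = 2.1025 m
human over T_r+T_s: 0.8000·(0.0400+2.9000) = 2.3520 m
residual clearance needed = 0.2500+0.0300+0.0050 = 0.2850 m
S_min ≈ 0.0580+2.1025+2.3520+0.2850  ⇒  S_min = 1919/400 m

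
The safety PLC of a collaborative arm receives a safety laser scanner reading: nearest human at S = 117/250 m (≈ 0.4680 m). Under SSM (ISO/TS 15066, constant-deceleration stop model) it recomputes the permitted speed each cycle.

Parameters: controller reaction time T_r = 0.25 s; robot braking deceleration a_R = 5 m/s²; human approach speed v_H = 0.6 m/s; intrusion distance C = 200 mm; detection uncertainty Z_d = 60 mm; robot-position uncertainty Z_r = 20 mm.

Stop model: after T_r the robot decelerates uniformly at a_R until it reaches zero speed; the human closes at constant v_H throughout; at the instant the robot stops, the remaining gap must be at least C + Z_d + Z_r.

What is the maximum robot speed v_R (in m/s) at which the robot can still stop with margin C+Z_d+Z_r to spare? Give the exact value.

v_R_max = 1/10 m/s = 0.1000 m/s

quadratic (1/10)·v² + (37/100)·v + (-19/500) = 0
  disc = (37/100)² − 4·(1/10)·(-19/500) = 1521/10000 ; √disc = 39/100
  v_R = (−(37/100) + 39/100) / (2·(1/10)) = 1/10 m/s
check:
T_s = v_R/a_R = (1/10)/5 = 0.0200 s
robot covers v_R·T_r = 0.1000·0.2500 = 0.0250 m before braking
robot covers 0.1000·0.0200 − ½·5.0000·0.0200² = 0.0010 m while stopping
person approaches 0.6000·(0.2500+0.0200) = 0.1620 m
residual clearance needed = 0.2000+0.0600+0.0200 = 0.2800 m
sum ≈ 0.0250+0.0010+0.1620+0.2800 ≈ 0.4680 m = S ✓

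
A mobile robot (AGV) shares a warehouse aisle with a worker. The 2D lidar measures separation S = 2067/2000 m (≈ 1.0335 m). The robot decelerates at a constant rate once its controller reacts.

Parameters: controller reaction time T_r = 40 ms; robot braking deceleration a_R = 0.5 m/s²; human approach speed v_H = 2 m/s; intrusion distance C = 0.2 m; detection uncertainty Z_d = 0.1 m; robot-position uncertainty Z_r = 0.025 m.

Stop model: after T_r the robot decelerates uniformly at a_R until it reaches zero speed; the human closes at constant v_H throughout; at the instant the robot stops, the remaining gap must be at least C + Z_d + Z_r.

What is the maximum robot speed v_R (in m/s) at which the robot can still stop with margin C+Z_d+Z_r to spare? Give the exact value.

v_R_max = 3/20 m/s = 0.1500 m/s

at the boundary: (1)·v² + (101/25)·v + (-1257/2000) = 0
  disc = (101/25)² − 4·(1)·(-1257/2000) = 47089/2500 ; √disc = 217/50
  v_R = (−(101/25) + 217/50) / (2·(1)) = 3/20 m/s
check:
T_s = v_R/a_R = (3/20)/(1/2) = 0.3000 s
robot in T_r: 0.1500·0.0400 = 0.0060 m
robot covers 0.1500·0.3000 − ½·0.5000·0.3000² = 0.0225 m while stopping
human closes 2.0000·0.3400 = 0.6800 m
margins: 0.2000+0.1000+0.0250 = 0.3250 m
sum ≈ 0.0060+0.0225+0.6800+0.3250 ≈ 1.0335 m = S ✓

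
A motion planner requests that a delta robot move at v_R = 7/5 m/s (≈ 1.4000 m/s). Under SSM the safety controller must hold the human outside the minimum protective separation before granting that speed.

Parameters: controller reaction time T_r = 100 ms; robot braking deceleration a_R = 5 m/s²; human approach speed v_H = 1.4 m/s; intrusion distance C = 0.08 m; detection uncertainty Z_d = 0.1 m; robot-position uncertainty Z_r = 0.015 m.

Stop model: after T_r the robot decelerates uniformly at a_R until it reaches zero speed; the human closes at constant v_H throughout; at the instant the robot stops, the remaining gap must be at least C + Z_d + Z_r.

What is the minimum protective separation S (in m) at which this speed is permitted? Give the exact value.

S_min = 1063/1000 m = 1.0630 m

stop time T_s = (7/5)/5 = 0.2800 s
robot covers v_R·T_r = 1.4000·0.1000 = 0.1400 m before braking
robot under decel: 1.4000²/(2·5.0000) = 0.1960 m
human over T_r+T_s: 1.4000·(0.1000+0.2800) = 0.5320 m
margins: 0.0800+0.1000+0.0150 = 0.1950 m
S_min ≈ 0.1400+0.1960+0.5320+0.1950  ⇒  S_min = 1063/1000 m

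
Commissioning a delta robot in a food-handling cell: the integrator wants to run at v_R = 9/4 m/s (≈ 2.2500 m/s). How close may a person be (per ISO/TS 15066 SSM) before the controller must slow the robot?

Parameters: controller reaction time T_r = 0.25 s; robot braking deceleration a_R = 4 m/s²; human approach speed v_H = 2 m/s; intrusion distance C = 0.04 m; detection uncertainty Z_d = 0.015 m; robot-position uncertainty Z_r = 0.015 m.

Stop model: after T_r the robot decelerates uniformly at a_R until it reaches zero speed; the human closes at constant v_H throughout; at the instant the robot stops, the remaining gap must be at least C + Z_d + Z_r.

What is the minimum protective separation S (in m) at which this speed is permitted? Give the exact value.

stop time T_s = (9/4)/4 = 0.5625 s
reaction-phase robot travel = 2.2500·0.2500 = 0.5625 m
robot under decel: 2.2500²/(2·4.0000) = 0.6328 m
person approaches 2.0000·(0.2500+0.5625) = 1.6250 m
residual clearance needed = 0.0400+0.0150+0.0150 = 0.0700 m
S_min ≈ 0.5625+0.6328+1.6250+0.0700  ⇒  S_min = 9249/3200 m

S_min = 9249/3200 m = 2.8903 m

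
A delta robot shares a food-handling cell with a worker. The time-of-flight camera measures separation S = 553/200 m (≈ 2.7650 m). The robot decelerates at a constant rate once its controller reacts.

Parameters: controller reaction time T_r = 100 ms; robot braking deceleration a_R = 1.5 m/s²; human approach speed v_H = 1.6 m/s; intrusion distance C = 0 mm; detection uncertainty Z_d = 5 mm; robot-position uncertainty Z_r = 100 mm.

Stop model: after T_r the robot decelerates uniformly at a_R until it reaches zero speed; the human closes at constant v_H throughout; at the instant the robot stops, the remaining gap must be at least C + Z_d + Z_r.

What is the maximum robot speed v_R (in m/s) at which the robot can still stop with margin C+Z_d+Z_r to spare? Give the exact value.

v_R_max = 3/2 m/s = 1.5000 m/s

at the boundary: (1/3)·v² + (7/6)·v + (-5/2) = 0
  disc = (7/6)² − 4·(1/3)·(-5/2) = 169/36 ; √disc = 13/6
  v_R = (−(7/6) + 13/6) / (2·(1/3)) = 3/2 m/s
check:
braking lasts T_s = (3/2)/(3/2) = 1.0000 s
robot in T_r: 1.5000·0.1000 = 0.1500 m
robot under decel: 1.5000²/(2·1.5000) = 0.7500 m
human closes 1.6000·1.1000 = 1.7600 m
margins: 0.0000+0.0050+0.1000 = 0.1050 m
sum ≈ 0.1500+0.7500+1.7600+0.1050 ≈ 2.7650 m = S ✓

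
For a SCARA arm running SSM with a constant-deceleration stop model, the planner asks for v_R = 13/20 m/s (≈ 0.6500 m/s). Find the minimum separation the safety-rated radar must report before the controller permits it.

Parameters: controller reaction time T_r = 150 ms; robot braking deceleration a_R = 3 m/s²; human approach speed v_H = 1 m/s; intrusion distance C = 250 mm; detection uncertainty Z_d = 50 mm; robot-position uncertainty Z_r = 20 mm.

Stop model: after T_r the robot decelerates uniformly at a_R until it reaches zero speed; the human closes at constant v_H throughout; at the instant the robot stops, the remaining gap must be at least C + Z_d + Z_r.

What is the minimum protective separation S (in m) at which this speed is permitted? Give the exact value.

S_min = 2051/2400 m = 0.8546 m

T_s = v_R/a_R = (13/20)/3 = 0.2167 s
robot covers v_R·T_r = 0.6500·0.1500 = 0.0975 m before braking
robot under decel: 0.6500²/(2·3.0000) = 0.0704 m
person approaches 1.0000·(0.1500+0.2167) = 0.3667 m
residual clearance needed = 0.2500+0.0500+0.0200 = 0.3200 m
S_min ≈ 0.0975+0.0704+0.3667+0.3200  ⇒  S_min = 2051/2400 m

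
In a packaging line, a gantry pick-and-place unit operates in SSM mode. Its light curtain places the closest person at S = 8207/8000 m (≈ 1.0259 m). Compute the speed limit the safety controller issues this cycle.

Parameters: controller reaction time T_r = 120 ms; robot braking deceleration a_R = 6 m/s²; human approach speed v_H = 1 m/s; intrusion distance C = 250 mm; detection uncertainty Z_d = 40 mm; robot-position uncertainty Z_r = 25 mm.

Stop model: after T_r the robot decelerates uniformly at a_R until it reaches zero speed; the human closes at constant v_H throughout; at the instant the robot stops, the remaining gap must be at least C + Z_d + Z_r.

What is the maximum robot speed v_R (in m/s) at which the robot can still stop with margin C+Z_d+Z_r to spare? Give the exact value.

quadratic (1/12)·v² + (43/150)·v + (-4727/8000) = 0
  disc = (43/150)² − 4·(1/12)·(-4727/8000) = 100489/360000 ; √disc = 317/600
  v_R = (−(43/150) + 317/600) / (2·(1/12)) = 29/20 m/s
check:
stop time T_s = (29/20)/6 = 0.2417 s
robot covers v_R·T_r = 1.4500·0.1200 = 0.1740 m before braking
robot covers 1.4500·0.2417 − ½·6.0000·0.2417² = 0.1752 m while stopping
human over T_r+T_s: 1.0000·(0.1200+0.2417) = 0.3617 m
margins: 0.2500+0.0400+0.0250 = 0.3150 m
sum ≈ 0.1740+0.1752+0.3617+0.3150 ≈ 1.0259 m = S ✓

v_R_max = 29/20 m/s = 1.4500 m/s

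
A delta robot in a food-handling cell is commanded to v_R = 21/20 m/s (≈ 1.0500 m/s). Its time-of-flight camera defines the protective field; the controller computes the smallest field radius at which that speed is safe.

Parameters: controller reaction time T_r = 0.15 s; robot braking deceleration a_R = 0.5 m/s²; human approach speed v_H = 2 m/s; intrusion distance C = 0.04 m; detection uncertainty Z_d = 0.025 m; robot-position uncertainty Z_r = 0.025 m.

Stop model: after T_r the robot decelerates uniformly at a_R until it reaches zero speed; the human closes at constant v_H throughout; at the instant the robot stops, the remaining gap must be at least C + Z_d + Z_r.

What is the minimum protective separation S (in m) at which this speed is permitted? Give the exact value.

stop time T_s = (21/20)/(1/2) = 2.1000 s
robot in T_r: 1.0500·0.1500 = 0.1575 m
robot under decel: 1.0500²/(2·0.5000) = 1.1025 m
human closes 2.0000·2.2500 = 4.5000 m
margins: 0.0400+0.0250+0.0250 = 0.0900 m
S_min ≈ 0.1575+1.1025+4.5000+0.0900  ⇒  S_min = 117/20 m

S_min = 117/20 m = 5.8500 m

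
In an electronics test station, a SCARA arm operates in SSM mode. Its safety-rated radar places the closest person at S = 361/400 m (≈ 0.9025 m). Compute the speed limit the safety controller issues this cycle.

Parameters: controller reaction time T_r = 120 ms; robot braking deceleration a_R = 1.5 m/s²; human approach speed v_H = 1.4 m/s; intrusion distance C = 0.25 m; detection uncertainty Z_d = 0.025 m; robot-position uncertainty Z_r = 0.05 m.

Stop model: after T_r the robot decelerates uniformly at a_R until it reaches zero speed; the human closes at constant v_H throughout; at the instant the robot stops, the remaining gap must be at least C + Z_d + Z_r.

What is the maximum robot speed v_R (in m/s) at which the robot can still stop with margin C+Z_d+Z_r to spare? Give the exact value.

quadratic (1/3)·v² + (79/75)·v + (-819/2000) = 0
  disc = (79/75)² − 4·(1/3)·(-819/2000) = 37249/22500 ; √disc = 193/150
  v_R = (−(79/75) + 193/150) / (2·(1/3)) = 7/20 m/s
check:
T_s = v_R/a_R = (7/20)/(3/2) = 0.2333 s
reaction-phase robot travel = 0.3500·0.1200 = 0.0420 m
robot under decel: 0.3500²/(2·1.5000) = 0.0408 m
human over T_r+T_s: 1.4000·(0.1200+0.2333) = 0.4947 m
C+Z_d+Z_r = 0.2500+0.0250+0.0500 = 0.3250 m
sum ≈ 0.0420+0.0408+0.4947+0.3250 ≈ 0.9025 m = S ✓

v_R_max = 7/20 m/s = 0.3500 m/s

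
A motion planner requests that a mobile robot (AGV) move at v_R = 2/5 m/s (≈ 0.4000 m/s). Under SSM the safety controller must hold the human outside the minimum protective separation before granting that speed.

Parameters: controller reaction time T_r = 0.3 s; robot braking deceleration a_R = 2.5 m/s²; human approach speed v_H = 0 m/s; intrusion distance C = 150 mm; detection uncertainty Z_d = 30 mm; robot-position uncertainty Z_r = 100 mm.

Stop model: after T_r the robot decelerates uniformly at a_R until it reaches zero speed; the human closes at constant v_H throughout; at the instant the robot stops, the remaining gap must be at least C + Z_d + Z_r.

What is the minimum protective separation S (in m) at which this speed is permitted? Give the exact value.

T_s = v_R/a_R = (2/5)/(5/2) = 0.1600 s
reaction-phase robot travel = 0.4000·0.3000 = 0.1200 m
robot under decel: 0.4000²/(2·2.5000) = 0.0320 m
human over T_r+T_s: 0.0000·(0.3000+0.1600) = 0.0000 m
C+Z_d+Z_r = 0.1500+0.0300+0.1000 = 0.2800 m
S_min ≈ 0.1200+0.0320+0.0000+0.2800  ⇒  S_min = 54/125 m

S_min = 54/125 m = 0.4320 m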